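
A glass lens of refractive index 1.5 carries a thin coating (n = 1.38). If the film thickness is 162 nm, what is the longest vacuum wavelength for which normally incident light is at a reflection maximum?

447 nm

Ray reflecting at the top interface goes from n = 1.0 toward n = 1.38: a half-wave phase shift.
Ray reflecting at the bottom interface goes from n = 1.38 toward n = 1.5: a half-wave phase shift.
The two reflections carry the same phase change, so no net offset.
For strong reflection here: 2 n t = m λ.
λ = 2 n t / m. The longest wavelength is m = 1: λ = 2 × 1.38 × 162 / 1.00 = 447 nm.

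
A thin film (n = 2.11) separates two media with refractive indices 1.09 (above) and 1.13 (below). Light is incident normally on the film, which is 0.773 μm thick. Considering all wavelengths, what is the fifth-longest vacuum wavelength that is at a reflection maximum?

At the upper boundary (n = 1.09 to n = 2.11) the reflected ray undergoes a half-wave phase shift.
Bottom surface (2.11 → 1.13): reflection off a lower-index medium gives no phase shift.
The two reflections differ by half a wavelength.
For maximum reflection here: 2 n t = (m + ½) λ.
λ = 2 n t / (m + ½). The fifth-longest wavelength is m = 4: λ = 2 × 2.11 × 773 / 4.50 = 725 nm.

725 nm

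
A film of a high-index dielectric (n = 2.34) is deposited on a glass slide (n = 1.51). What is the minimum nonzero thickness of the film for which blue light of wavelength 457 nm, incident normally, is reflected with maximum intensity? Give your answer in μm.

0.0488 μm

Ray reflecting at the top interface goes from n = 1.0 toward n = 2.34: a half-wave phase shift.
At the lower boundary (n = 2.34 to n = 1.51) the reflected ray undergoes no phase shift.
Exactly one π shift → a net half-wave offset.
With one net inversion, constructive interference in reflection requires 2 n t = (m + ½) λ.
Minimum at m = 0: t = λ / (4 n) = 457 / (4 × 2.34) = 48.8 nm.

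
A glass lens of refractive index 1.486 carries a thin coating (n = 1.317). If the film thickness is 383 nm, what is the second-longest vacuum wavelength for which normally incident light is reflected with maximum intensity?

Top surface (1.0 → 1.317): reflection off a higher-index medium gives a half-wave phase shift.
Ray reflecting at the bottom interface goes from n = 1.317 toward n = 1.486: a half-wave phase shift.
Net: no relative phase inversion (both shifts match).
So the condition for constructive reflection is 2 n t = m λ.
λ = 2 n t / m. The second-longest wavelength is m = 2: λ = 2 × 1.317 × 383 / 2.00 = 504 nm.

504 nm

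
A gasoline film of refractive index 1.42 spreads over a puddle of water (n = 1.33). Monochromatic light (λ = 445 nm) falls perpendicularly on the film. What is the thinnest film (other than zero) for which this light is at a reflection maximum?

78.3 nm

Ray reflecting at the top interface goes from n = 1.0 toward n = 1.42: a half-wave phase shift.
Ray reflecting at the bottom interface goes from n = 1.42 toward n = 1.33: no phase shift.
Exactly one π shift → a net half-wave offset.
So the condition for constructive reflection is 2 n t = (m + ½) λ.
Minimum at m = 0: t = λ / (4 n) = 445 / (4 × 1.42) = 78.3 nm.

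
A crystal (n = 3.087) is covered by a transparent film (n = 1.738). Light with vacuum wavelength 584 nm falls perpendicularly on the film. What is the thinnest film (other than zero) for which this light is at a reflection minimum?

84.0 nm

At the upper boundary (n = 1.0 to n = 1.738) the reflected ray undergoes a half-wave phase shift.
At the lower boundary (n = 1.738 to n = 3.087) the reflected ray undergoes a half-wave phase shift.
The two reflections carry the same phase change, so no net offset.
For weak reflection here: 2 n t = (m + ½) λ.
Minimum at m = 0: t = λ / (4 n) = 584 / (4 × 1.738) = 84.0 nm.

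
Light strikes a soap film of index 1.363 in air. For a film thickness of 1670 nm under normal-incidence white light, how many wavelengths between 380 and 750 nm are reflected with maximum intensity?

Ray reflecting at the top interface goes from n = 1.0 toward n = 1.363: a half-wave phase shift.
Ray reflecting at the bottom interface goes from n = 1.363 toward n = 1.0: no phase shift.
Net: one phase inversion between the two reflected rays.
So the condition for constructive reflection is 2 n t = (m + ½) λ.
λ = 2 n t / (m + ½) = 4552 / (m + ½) nm.
m=5: 828 nm (IR); m=6: 700 nm (visible); m=7: 607 nm (visible); m=8: 536 nm (visible); m=9: 479 nm (visible); m=10: 434 nm (visible); m=11: 396 nm (visible); m=12: 364 nm (UV).

6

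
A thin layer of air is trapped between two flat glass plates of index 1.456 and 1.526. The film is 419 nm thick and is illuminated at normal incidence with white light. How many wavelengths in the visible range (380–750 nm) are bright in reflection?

Ray reflecting at the top interface goes from n = 1.456 toward n = 1.0: no phase shift.
Bottom surface (1.0 → 1.526): reflection off a higher-index medium gives a half-wave phase shift.
The two reflections differ by half a wavelength.
For strong reflection here: 2 n t = (m + ½) λ.
λ = 2 n t / (m + ½) = 838 / (m + ½) nm.
m=0: 1676 nm (IR); m=1: 559 nm (visible); m=2: 335 nm (UV).

1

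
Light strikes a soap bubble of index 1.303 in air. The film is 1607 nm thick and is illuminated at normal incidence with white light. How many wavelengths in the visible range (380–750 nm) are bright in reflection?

5

At the upper boundary (n = 1.0 to n = 1.303) the reflected ray undergoes a half-wave phase shift.
Ray reflecting at the bottom interface goes from n = 1.303 toward n = 1.0: no phase shift.
Exactly one π shift → a net half-wave offset.
For bright reflection here: 2 n t = (m + ½) λ.
λ = 2 n t / (m + ½) = 4188 / (m + ½) nm.
m=5: 761 nm (IR); m=6: 644 nm (visible); m=7: 558 nm (visible); m=8: 493 nm (visible); m=9: 441 nm (visible); m=10: 399 nm (visible); m=11: 364 nm (UV).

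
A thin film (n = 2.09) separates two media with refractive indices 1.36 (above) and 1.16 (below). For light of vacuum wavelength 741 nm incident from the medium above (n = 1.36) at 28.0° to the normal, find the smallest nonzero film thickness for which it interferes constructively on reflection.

93.1 nm

At the upper boundary (n = 1.36 to n = 2.09) the reflected ray undergoes a half-wave phase shift.
Bottom surface (2.09 → 1.16): reflection off a lower-index medium gives no phase shift.
The two reflections differ by half a wavelength.
With one net inversion, constructive interference in reflection requires 2 n t cos θ_r = (m + ½) λ.
Snell's law: 1.36 sin 28.0° = 2.09 sin θ_r → sin θ_r = 0.305, cos θ_r = 0.952.
Minimum at m = 0: t = λ / (4 n cos θ_r) = 741 / (4 × 2.09 × 0.952) = 93.1 nm.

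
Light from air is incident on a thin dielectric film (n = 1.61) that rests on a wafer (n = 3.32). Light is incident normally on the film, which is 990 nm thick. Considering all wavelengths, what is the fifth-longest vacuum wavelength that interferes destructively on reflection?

Ray reflecting at the top interface goes from n = 1.0 toward n = 1.61: a half-wave phase shift.
Bottom surface (1.61 → 3.32): reflection off a higher-index medium gives a half-wave phase shift.
Net: no relative phase inversion (both shifts match).
For dark reflection here: 2 n t = (m + ½) λ.
λ = 2 n t / (m + ½). The fifth-longest wavelength is m = 4: λ = 2 × 1.61 × 990 / 4.50 = 708 nm.

708 nm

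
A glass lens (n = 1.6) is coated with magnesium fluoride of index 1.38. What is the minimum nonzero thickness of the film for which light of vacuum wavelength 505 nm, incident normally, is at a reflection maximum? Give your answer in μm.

Top surface (1.0 → 1.38): reflection off a higher-index medium gives a half-wave phase shift.
Bottom surface (1.38 → 1.6): reflection off a higher-index medium gives a half-wave phase shift.
The two reflections carry the same phase change, so no net offset.
So the condition for constructive reflection is 2 n t = m λ.
Minimum nonzero at m = 1: t = λ / (2 n) = 505 / (2 × 1.38) = 183 nm.

0.183 μm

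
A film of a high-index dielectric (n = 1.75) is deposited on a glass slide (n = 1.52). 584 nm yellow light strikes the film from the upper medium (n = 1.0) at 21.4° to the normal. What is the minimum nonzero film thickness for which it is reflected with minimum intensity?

171 nm

Ray reflecting at the top interface goes from n = 1.0 toward n = 1.75: a half-wave phase shift.
Bottom surface (1.75 → 1.52): reflection off a lower-index medium gives no phase shift.
Net: one phase inversion between the two reflected rays.
So the condition for destructive reflection is 2 n t cos θ_r = m λ.
Snell's law: 1.0 sin 21.4° = 1.75 sin θ_r → sin θ_r = 0.209, cos θ_r = 0.978.
Minimum nonzero at m = 1: t = λ / (2 n cos θ_r) = 584 / (2 × 1.75 × 0.978) = 171 nm.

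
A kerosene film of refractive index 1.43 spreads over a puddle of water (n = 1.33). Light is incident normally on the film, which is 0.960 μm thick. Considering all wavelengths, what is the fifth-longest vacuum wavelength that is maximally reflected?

Ray reflecting at the top interface goes from n = 1.0 toward n = 1.43: a half-wave phase shift.
Ray reflecting at the bottom interface goes from n = 1.43 toward n = 1.33: no phase shift.
Exactly one π shift → a net half-wave offset.
For bright reflection here: 2 n t = (m + ½) λ.
λ = 2 n t / (m + ½). The fifth-longest wavelength is m = 4: λ = 2 × 1.43 × 960 / 4.50 = 610 nm.

610 nm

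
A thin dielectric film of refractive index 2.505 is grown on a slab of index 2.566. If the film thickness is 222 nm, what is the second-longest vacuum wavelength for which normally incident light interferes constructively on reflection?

At the upper boundary (n = 1.0 to n = 2.505) the reflected ray undergoes a half-wave phase shift.
Bottom surface (2.505 → 2.566): reflection off a higher-index medium gives a half-wave phase shift.
Net: no relative phase inversion (both shifts match).
For bright reflection here: 2 n t = m λ.
λ = 2 n t / m. The second-longest wavelength is m = 2: λ = 2 × 2.505 × 222 / 2.00 = 556 nm.

556 nm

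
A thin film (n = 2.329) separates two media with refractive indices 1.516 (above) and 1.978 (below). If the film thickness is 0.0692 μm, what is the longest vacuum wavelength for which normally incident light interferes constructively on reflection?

Top surface (1.516 → 2.329): reflection off a higher-index medium gives a half-wave phase shift.
Ray reflecting at the bottom interface goes from n = 2.329 toward n = 1.978: no phase shift.
The two reflections differ by half a wavelength.
With one net inversion, constructive interference in reflection requires 2 n t = (m + ½) λ.
λ = 2 n t / (m + ½). The longest wavelength is m = 0: λ = 2 × 2.329 × 69.2 / 0.500 = 645 nm.

645 nm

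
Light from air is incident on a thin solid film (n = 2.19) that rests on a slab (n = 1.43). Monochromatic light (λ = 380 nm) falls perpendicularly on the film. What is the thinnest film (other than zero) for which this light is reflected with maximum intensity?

Ray reflecting at the top interface goes from n = 1.0 toward n = 2.19: a half-wave phase shift.
Bottom surface (2.19 → 1.43): reflection off a lower-index medium gives no phase shift.
Exactly one π shift → a net half-wave offset.
For bright reflection here: 2 n t = (m + ½) λ.
Minimum at m = 0: t = λ / (4 n) = 380 / (4 × 2.19) = 43.4 nm.

43.4 nm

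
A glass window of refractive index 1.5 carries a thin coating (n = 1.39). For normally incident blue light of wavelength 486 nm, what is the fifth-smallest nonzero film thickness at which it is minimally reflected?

787 nm

Ray reflecting at the top interface goes from n = 1.0 toward n = 1.39: a half-wave phase shift.
Bottom surface (1.39 → 1.5): reflection off a higher-index medium gives a half-wave phase shift.
The two reflections carry the same phase change, so no net offset.
For dark reflection here: 2 n t = (m + ½) λ.
The fifth-smallest nonzero thickness corresponds to m = 4: t = (m + ½) λ / (2 n) = 4.50 × 486 / (2 × 1.39) = 787 nm.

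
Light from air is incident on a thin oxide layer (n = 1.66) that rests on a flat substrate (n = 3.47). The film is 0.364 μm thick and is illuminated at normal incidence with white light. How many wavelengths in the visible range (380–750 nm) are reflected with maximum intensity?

Top surface (1.0 → 1.66): reflection off a higher-index medium gives a half-wave phase shift.
At the lower boundary (n = 1.66 to n = 3.47) the reflected ray undergoes a half-wave phase shift.
The two reflections carry the same phase change, so no net offset.
For bright reflection here: 2 n t = m λ.
λ = 2 n t / m = 1208 / m nm.
m=1: 1208 nm (IR); m=2: 604 nm (visible); m=3: 403 nm (visible); m=4: 302 nm (UV).

2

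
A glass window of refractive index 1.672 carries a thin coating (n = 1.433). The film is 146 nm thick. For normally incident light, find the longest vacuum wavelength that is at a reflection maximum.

Top surface (1.0 → 1.433): reflection off a higher-index medium gives a half-wave phase shift.
Bottom surface (1.433 → 1.672): reflection off a higher-index medium gives a half-wave phase shift.
The two reflections carry the same phase change, so no net offset.
For maximum reflection here: 2 n t = m λ.
λ = 2 n t / m. The longest wavelength is m = 1: λ = 2 × 1.433 × 146 / 1.00 = 418 nm.

418 nm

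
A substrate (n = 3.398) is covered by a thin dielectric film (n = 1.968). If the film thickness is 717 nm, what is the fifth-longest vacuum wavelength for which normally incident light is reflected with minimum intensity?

627 nm

At the upper boundary (n = 1.0 to n = 1.968) the reflected ray undergoes a half-wave phase shift.
At the lower boundary (n = 1.968 to n = 3.398) the reflected ray undergoes a half-wave phase shift.
The two reflections carry the same phase change, so no net offset.
So the condition for destructive reflection is 2 n t = (m + ½) λ.
λ = 2 n t / (m + ½). The fifth-longest wavelength is m = 4: λ = 2 × 1.968 × 717 / 4.50 = 627 nm.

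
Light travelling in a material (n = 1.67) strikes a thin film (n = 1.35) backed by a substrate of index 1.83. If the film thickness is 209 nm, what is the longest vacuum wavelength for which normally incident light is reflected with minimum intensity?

564 nm

At the upper boundary (n = 1.67 to n = 1.35) the reflected ray undergoes no phase shift.
Ray reflecting at the bottom interface goes from n = 1.35 toward n = 1.83: a half-wave phase shift.
Net: one phase inversion between the two reflected rays.
So the condition for destructive reflection is 2 n t = m λ.
λ = 2 n t / m. The longest wavelength is m = 1: λ = 2 × 1.35 × 209 / 1.00 = 564 nm.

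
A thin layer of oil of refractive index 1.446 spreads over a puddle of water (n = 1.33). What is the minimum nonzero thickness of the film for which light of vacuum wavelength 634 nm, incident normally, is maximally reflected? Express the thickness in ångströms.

1096 Å

At the upper boundary (n = 1.0 to n = 1.446) the reflected ray undergoes a half-wave phase shift.
At the lower boundary (n = 1.446 to n = 1.33) the reflected ray undergoes no phase shift.
The two reflections differ by half a wavelength.
With one net inversion, constructive interference in reflection requires 2 n t = (m + ½) λ.
Minimum at m = 0: t = λ / (4 n) = 634 / (4 × 1.446) = 110 nm.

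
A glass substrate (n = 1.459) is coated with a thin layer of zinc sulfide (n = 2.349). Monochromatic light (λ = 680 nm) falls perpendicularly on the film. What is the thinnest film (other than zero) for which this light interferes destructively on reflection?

At the upper boundary (n = 1.0 to n = 2.349) the reflected ray undergoes a half-wave phase shift.
Ray reflecting at the bottom interface goes from n = 2.349 toward n = 1.459: no phase shift.
Exactly one π shift → a net half-wave offset.
For dark reflection here: 2 n t = m λ.
Minimum nonzero at m = 1: t = λ / (2 n) = 680 / (2 × 2.349) = 145 nm.

145 nm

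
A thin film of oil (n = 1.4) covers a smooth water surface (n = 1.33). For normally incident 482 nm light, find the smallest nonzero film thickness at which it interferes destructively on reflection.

172 nm

At the upper boundary (n = 1.0 to n = 1.4) the reflected ray undergoes a half-wave phase shift.
Bottom surface (1.4 → 1.33): reflection off a lower-index medium gives no phase shift.
Exactly one π shift → a net half-wave offset.
For minimum reflection here: 2 n t = m λ.
Minimum nonzero at m = 1: t = λ / (2 n) = 482 / (2 × 1.4) = 172 nm.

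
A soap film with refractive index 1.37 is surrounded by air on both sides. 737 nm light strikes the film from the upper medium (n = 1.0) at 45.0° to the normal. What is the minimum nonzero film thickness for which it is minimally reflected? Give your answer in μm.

At the upper boundary (n = 1.0 to n = 1.37) the reflected ray undergoes a half-wave phase shift.
Ray reflecting at the bottom interface goes from n = 1.37 toward n = 1.0: no phase shift.
The two reflections differ by half a wavelength.
With one net inversion, destructive interference in reflection requires 2 n t cos θ_r = m λ.
Snell's law: 1.0 sin 45.0° = 1.37 sin θ_r → sin θ_r = 0.516, cos θ_r = 0.857.
Minimum nonzero at m = 1: t = λ / (2 n cos θ_r) = 737 / (2 × 1.37 × 0.857) = 314 nm.

0.314 μm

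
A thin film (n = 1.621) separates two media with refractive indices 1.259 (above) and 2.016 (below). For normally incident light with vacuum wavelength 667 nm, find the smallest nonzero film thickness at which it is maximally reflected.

Top surface (1.259 → 1.621): reflection off a higher-index medium gives a half-wave phase shift.
Bottom surface (1.621 → 2.016): reflection off a higher-index medium gives a half-wave phase shift.
The two reflections carry the same phase change, so no net offset.
With no net inversion, constructive interference in reflection requires 2 n t = m λ.
Minimum nonzero at m = 1: t = λ / (2 n) = 667 / (2 × 1.621) = 206 nm.

206 nm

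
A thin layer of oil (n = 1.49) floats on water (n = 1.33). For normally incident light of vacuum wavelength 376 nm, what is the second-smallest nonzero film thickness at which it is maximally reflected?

Top surface (1.0 → 1.49): reflection off a higher-index medium gives a half-wave phase shift.
Ray reflecting at the bottom interface goes from n = 1.49 toward n = 1.33: no phase shift.
The two reflections differ by half a wavelength.
For maximum reflection here: 2 n t = (m + ½) λ.
The second-smallest nonzero thickness corresponds to m = 1: t = (m + ½) λ / (2 n) = 1.50 × 376 / (2 × 1.49) = 189 nm.

189 nm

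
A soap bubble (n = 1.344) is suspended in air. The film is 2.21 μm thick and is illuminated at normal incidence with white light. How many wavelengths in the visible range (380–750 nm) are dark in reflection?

Top surface (1.0 → 1.344): reflection off a higher-index medium gives a half-wave phase shift.
At the lower boundary (n = 1.344 to n = 1.0) the reflected ray undergoes no phase shift.
Exactly one π shift → a net half-wave offset.
So the condition for destructive reflection is 2 n t = m λ.
λ = 2 n t / m = 5940 / m nm.
m=7: 849 nm (IR); m=8: 743 nm (visible); m=9: 660 nm (visible); m=10: 594 nm (visible); m=11: 540 nm (visible); m=12: 495 nm (visible); m=13: 457 nm (visible); m=14: 424 nm (visible); m=15: 396 nm (visible); m=16: 371 nm (UV).

8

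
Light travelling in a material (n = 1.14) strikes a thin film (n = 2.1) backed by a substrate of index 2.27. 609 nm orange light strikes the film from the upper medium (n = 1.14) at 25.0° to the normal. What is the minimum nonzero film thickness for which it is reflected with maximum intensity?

Ray reflecting at the top interface goes from n = 1.14 toward n = 2.1: a half-wave phase shift.
Ray reflecting at the bottom interface goes from n = 2.1 toward n = 2.27: a half-wave phase shift.
Zero or two π shifts → no net half-wave offset.
So the condition for constructive reflection is 2 n t cos θ_r = m λ.
Snell's law: 1.14 sin 25.0° = 2.1 sin θ_r → sin θ_r = 0.229, cos θ_r = 0.973.
Minimum nonzero at m = 1: t = λ / (2 n cos θ_r) = 609 / (2 × 2.1 × 0.973) = 149 nm.

149 nm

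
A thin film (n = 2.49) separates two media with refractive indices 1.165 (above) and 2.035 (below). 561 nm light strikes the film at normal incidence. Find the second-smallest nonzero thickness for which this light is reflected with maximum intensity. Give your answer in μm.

Top surface (1.165 → 2.49): reflection off a higher-index medium gives a half-wave phase shift.
Bottom surface (2.49 → 2.035): reflection off a lower-index medium gives no phase shift.
Net: one phase inversion between the two reflected rays.
With one net inversion, constructive interference in reflection requires 2 n t = (m + ½) λ.
The second-smallest nonzero thickness corresponds to m = 1: t = (m + ½) λ / (2 n) = 1.50 × 561 / (2 × 2.49) = 169 nm.

0.169 μm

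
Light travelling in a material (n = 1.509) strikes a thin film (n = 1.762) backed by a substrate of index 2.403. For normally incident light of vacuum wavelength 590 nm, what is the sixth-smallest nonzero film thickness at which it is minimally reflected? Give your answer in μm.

0.921 μm

At the upper boundary (n = 1.509 to n = 1.762) the reflected ray undergoes a half-wave phase shift.
Ray reflecting at the bottom interface goes from n = 1.762 toward n = 2.403: a half-wave phase shift.
Zero or two π shifts → no net half-wave offset.
So the condition for destructive reflection is 2 n t = (m + ½) λ.
The sixth-smallest nonzero thickness corresponds to m = 5: t = (m + ½) λ / (2 n) = 5.50 × 590 / (2 × 1.762) = 921 nm.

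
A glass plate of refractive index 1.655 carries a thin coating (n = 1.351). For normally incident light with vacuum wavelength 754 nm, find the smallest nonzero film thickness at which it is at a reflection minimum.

At the upper boundary (n = 1.0 to n = 1.351) the reflected ray undergoes a half-wave phase shift.
Ray reflecting at the bottom interface goes from n = 1.351 toward n = 1.655: a half-wave phase shift.
Zero or two π shifts → no net half-wave offset.
So the condition for destructive reflection is 2 n t = (m + ½) λ.
Minimum at m = 0: t = λ / (4 n) = 754 / (4 × 1.351) = 140 nm.

140 nm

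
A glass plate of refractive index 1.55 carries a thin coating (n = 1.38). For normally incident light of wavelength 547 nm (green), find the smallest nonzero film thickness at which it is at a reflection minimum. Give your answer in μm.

0.0991 μm

At the upper boundary (n = 1.0 to n = 1.38) the reflected ray undergoes a half-wave phase shift.
At the lower boundary (n = 1.38 to n = 1.55) the reflected ray undergoes a half-wave phase shift.
Net: no relative phase inversion (both shifts match).
So the condition for destructive reflection is 2 n t = (m + ½) λ.
Minimum at m = 0: t = λ / (4 n) = 547 / (4 × 1.38) = 99.1 nm.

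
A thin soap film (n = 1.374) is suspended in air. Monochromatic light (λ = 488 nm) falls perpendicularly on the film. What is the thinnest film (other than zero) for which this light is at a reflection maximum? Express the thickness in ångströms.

888 Å

Top surface (1.0 → 1.374): reflection off a higher-index medium gives a half-wave phase shift.
Bottom surface (1.374 → 1.0): reflection off a lower-index medium gives no phase shift.
Net: one phase inversion between the two reflected rays.
So the condition for constructive reflection is 2 n t = (m + ½) λ.
Minimum at m = 0: t = λ / (4 n) = 488 / (4 × 1.374) = 88.8 nm.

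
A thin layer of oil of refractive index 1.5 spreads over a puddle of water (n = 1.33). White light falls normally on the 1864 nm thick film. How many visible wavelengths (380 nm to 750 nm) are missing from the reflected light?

7

At the upper boundary (n = 1.0 to n = 1.5) the reflected ray undergoes a half-wave phase shift.
Bottom surface (1.5 → 1.33): reflection off a lower-index medium gives no phase shift.
Exactly one π shift → a net half-wave offset.
So the condition for destructive reflection is 2 n t = m λ.
λ = 2 n t / m = 5592 / m nm.
m=7: 799 nm (IR); m=8: 699 nm (visible); m=9: 621 nm (visible); m=10: 559 nm (visible); m=11: 508 nm (visible); m=12: 466 nm (visible); m=13: 430 nm (visible); m=14: 399 nm (visible); m=15: 373 nm (UV).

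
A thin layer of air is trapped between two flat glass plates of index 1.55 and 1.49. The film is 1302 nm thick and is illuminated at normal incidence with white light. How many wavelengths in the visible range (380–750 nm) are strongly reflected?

At the upper boundary (n = 1.55 to n = 1.0) the reflected ray undergoes no phase shift.
At the lower boundary (n = 1.0 to n = 1.49) the reflected ray undergoes a half-wave phase shift.
Exactly one π shift → a net half-wave offset.
So the condition for constructive reflection is 2 n t = (m + ½) λ.
λ = 2 n t / (m + ½) = 2604 / (m + ½) nm.
m=2: 1042 nm (IR); m=3: 744 nm (visible); m=4: 579 nm (visible); m=5: 473 nm (visible); m=6: 401 nm (visible); m=7: 347 nm (UV).

4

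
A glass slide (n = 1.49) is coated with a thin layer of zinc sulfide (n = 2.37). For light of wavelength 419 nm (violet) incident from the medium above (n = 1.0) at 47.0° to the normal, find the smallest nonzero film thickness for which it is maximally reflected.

Top surface (1.0 → 2.37): reflection off a higher-index medium gives a half-wave phase shift.
Bottom surface (2.37 → 1.49): reflection off a lower-index medium gives no phase shift.
Net: one phase inversion between the two reflected rays.
With one net inversion, constructive interference in reflection requires 2 n t cos θ_r = (m + ½) λ.
Snell's law: 1.0 sin 47.0° = 2.37 sin θ_r → sin θ_r = 0.309, cos θ_r = 0.951.
Minimum at m = 0: t = λ / (4 n cos θ_r) = 419 / (4 × 2.37 × 0.951) = 46.5 nm.

46.5 nm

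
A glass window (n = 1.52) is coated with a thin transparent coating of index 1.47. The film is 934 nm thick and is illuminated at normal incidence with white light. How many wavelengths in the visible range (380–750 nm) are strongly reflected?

4

Top surface (1.0 → 1.47): reflection off a higher-index medium gives a half-wave phase shift.
Bottom surface (1.47 → 1.52): reflection off a higher-index medium gives a half-wave phase shift.
Zero or two π shifts → no net half-wave offset.
So the condition for constructive reflection is 2 n t = m λ.
λ = 2 n t / m = 2746 / m nm.
m=3: 915 nm (IR); m=4: 686 nm (visible); m=5: 549 nm (visible); m=6: 458 nm (visible); m=7: 392 nm (visible); m=8: 343 nm (UV).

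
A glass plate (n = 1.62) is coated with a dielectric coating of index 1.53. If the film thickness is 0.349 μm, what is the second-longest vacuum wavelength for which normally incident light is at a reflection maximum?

534 nm

Ray reflecting at the top interface goes from n = 1.0 toward n = 1.53: a half-wave phase shift.
Ray reflecting at the bottom interface goes from n = 1.53 toward n = 1.62: a half-wave phase shift.
The two reflections carry the same phase change, so no net offset.
For bright reflection here: 2 n t = m λ.
λ = 2 n t / m. The second-longest wavelength is m = 2: λ = 2 × 1.53 × 349 / 2.00 = 534 nm.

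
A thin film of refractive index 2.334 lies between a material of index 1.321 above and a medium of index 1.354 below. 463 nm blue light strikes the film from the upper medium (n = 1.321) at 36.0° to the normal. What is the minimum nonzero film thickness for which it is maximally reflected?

52.6 nm

Top surface (1.321 → 2.334): reflection off a higher-index medium gives a half-wave phase shift.
Ray reflecting at the bottom interface goes from n = 2.334 toward n = 1.354: no phase shift.
Net: one phase inversion between the two reflected rays.
With one net inversion, constructive interference in reflection requires 2 n t cos θ_r = (m + ½) λ.
Snell's law: 1.321 sin 36.0° = 2.334 sin θ_r → sin θ_r = 0.333, cos θ_r = 0.943.
Minimum at m = 0: t = λ / (4 n cos θ_r) = 463 / (4 × 2.334 × 0.943) = 52.6 nm.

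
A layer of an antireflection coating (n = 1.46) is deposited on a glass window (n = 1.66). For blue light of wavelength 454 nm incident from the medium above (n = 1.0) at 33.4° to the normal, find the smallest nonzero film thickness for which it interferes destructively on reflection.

83.9 nm

At the upper boundary (n = 1.0 to n = 1.46) the reflected ray undergoes a half-wave phase shift.
Ray reflecting at the bottom interface goes from n = 1.46 toward n = 1.66: a half-wave phase shift.
Net: no relative phase inversion (both shifts match).
For dark reflection here: 2 n t cos θ_r = (m + ½) λ.
Snell's law: 1.0 sin 33.4° = 1.46 sin θ_r → sin θ_r = 0.377, cos θ_r = 0.926.
Minimum at m = 0: t = λ / (4 n cos θ_r) = 454 / (4 × 1.46 × 0.926) = 83.9 nm.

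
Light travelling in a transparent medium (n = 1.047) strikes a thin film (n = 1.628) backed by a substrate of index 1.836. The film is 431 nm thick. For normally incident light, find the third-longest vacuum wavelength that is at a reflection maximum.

468 nm

Ray reflecting at the top interface goes from n = 1.047 toward n = 1.628: a half-wave phase shift.
At the lower boundary (n = 1.628 to n = 1.836) the reflected ray undergoes a half-wave phase shift.
Zero or two π shifts → no net half-wave offset.
For maximum reflection here: 2 n t = m λ.
λ = 2 n t / m. The third-longest wavelength is m = 3: λ = 2 × 1.628 × 431 / 3.00 = 468 nm.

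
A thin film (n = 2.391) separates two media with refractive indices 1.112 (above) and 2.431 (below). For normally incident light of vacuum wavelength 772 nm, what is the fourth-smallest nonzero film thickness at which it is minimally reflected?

Ray reflecting at the top interface goes from n = 1.112 toward n = 2.391: a half-wave phase shift.
Bottom surface (2.391 → 2.431): reflection off a higher-index medium gives a half-wave phase shift.
Net: no relative phase inversion (both shifts match).
So the condition for destructive reflection is 2 n t = (m + ½) λ.
The fourth-smallest nonzero thickness corresponds to m = 3: t = (m + ½) λ / (2 n) = 3.50 × 772 / (2 × 2.391) = 565 nm.

565 nm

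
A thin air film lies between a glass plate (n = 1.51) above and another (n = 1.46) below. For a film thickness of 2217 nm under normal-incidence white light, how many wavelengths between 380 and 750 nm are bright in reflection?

6

At the upper boundary (n = 1.51 to n = 1.0) the reflected ray undergoes no phase shift.
Ray reflecting at the bottom interface goes from n = 1.0 toward n = 1.46: a half-wave phase shift.
The two reflections differ by half a wavelength.
With one net inversion, constructive interference in reflection requires 2 n t = (m + ½) λ.
λ = 2 n t / (m + ½) = 4434 / (m + ½) nm.
m=5: 806 nm (IR); m=6: 682 nm (visible); m=7: 591 nm (visible); m=8: 522 nm (visible); m=9: 467 nm (visible); m=10: 422 nm (visible); m=11: 386 nm (visible); m=12: 355 nm (UV).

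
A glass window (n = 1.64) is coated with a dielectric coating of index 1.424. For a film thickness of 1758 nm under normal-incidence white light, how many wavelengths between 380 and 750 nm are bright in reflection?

Ray reflecting at the top interface goes from n = 1.0 toward n = 1.424: a half-wave phase shift.
Bottom surface (1.424 → 1.64): reflection off a higher-index medium gives a half-wave phase shift.
Zero or two π shifts → no net half-wave offset.
So the condition for constructive reflection is 2 n t = m λ.
λ = 2 n t / m = 5007 / m nm.
m=6: 834 nm (IR); m=7: 715 nm (visible); m=8: 626 nm (visible); m=9: 556 nm (visible); m=10: 501 nm (visible); m=11: 455 nm (visible); m=12: 417 nm (visible); m=13: 385 nm (visible); m=14: 358 nm (UV).

7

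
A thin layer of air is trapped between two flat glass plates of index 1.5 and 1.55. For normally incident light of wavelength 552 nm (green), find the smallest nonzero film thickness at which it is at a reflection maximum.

138 nm

Ray reflecting at the top interface goes from n = 1.5 toward n = 1.0: no phase shift.
Bottom surface (1.0 → 1.55): reflection off a higher-index medium gives a half-wave phase shift.
Exactly one π shift → a net half-wave offset.
For maximum reflection here: 2 n t = (m + ½) λ.
Minimum at m = 0: t = λ / (4 n) = 552 / (4 × 1.0) = 138 nm.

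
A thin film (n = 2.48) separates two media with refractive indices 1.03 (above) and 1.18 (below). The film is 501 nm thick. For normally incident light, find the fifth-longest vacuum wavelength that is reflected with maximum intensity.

At the upper boundary (n = 1.03 to n = 2.48) the reflected ray undergoes a half-wave phase shift.
Bottom surface (2.48 → 1.18): reflection off a lower-index medium gives no phase shift.
The two reflections differ by half a wavelength.
For bright reflection here: 2 n t = (m + ½) λ.
λ = 2 n t / (m + ½). The fifth-longest wavelength is m = 4: λ = 2 × 2.48 × 501 / 4.50 = 552 nm.

552 nm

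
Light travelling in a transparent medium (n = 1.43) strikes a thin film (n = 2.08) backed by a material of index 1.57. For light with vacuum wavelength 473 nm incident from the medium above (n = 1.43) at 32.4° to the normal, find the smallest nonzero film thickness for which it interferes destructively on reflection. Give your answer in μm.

Ray reflecting at the top interface goes from n = 1.43 toward n = 2.08: a half-wave phase shift.
At the lower boundary (n = 2.08 to n = 1.57) the reflected ray undergoes no phase shift.
Exactly one π shift → a net half-wave offset.
With one net inversion, destructive interference in reflection requires 2 n t cos θ_r = m λ.
Snell's law: 1.43 sin 32.4° = 2.08 sin θ_r → sin θ_r = 0.368, cos θ_r = 0.930.
Minimum nonzero at m = 1: t = λ / (2 n cos θ_r) = 473 / (2 × 2.08 × 0.930) = 122 nm.

0.122 μm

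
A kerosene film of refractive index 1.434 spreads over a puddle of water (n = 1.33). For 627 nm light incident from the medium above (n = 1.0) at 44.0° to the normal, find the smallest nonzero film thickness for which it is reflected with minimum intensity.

250 nm

At the upper boundary (n = 1.0 to n = 1.434) the reflected ray undergoes a half-wave phase shift.
Ray reflecting at the bottom interface goes from n = 1.434 toward n = 1.33: no phase shift.
Exactly one π shift → a net half-wave offset.
So the condition for destructive reflection is 2 n t cos θ_r = m λ.
Snell's law: 1.0 sin 44.0° = 1.434 sin θ_r → sin θ_r = 0.484, cos θ_r = 0.875.
Minimum nonzero at m = 1: t = λ / (2 n cos θ_r) = 627 / (2 × 1.434 × 0.875) = 250 nm.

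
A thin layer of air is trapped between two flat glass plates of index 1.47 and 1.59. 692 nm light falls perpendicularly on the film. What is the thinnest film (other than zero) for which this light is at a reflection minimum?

346 nm

At the upper boundary (n = 1.47 to n = 1.0) the reflected ray undergoes no phase shift.
Bottom surface (1.0 → 1.59): reflection off a higher-index medium gives a half-wave phase shift.
The two reflections differ by half a wavelength.
For weak reflection here: 2 n t = m λ.
Minimum nonzero at m = 1: t = λ / (2 n) = 692 / (2 × 1.0) = 346 nm.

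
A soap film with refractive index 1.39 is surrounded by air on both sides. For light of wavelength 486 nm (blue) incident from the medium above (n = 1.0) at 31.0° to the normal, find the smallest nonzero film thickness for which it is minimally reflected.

188 nm

Top surface (1.0 → 1.39): reflection off a higher-index medium gives a half-wave phase shift.
At the lower boundary (n = 1.39 to n = 1.0) the reflected ray undergoes no phase shift.
Exactly one π shift → a net half-wave offset.
With one net inversion, destructive interference in reflection requires 2 n t cos θ_r = m λ.
Snell's law: 1.0 sin 31.0° = 1.39 sin θ_r → sin θ_r = 0.371, cos θ_r = 0.929.
Minimum nonzero at m = 1: t = λ / (2 n cos θ_r) = 486 / (2 × 1.39 × 0.929) = 188 nm.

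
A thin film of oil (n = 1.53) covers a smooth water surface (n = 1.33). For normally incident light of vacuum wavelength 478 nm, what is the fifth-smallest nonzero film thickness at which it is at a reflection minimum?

781 nm

Top surface (1.0 → 1.53): reflection off a higher-index medium gives a half-wave phase shift.
Bottom surface (1.53 → 1.33): reflection off a lower-index medium gives no phase shift.
Exactly one π shift → a net half-wave offset.
So the condition for destructive reflection is 2 n t = m λ.
The fifth-smallest nonzero thickness corresponds to m = 5: t = m λ / (2 n) = 5.00 × 478 / (2 × 1.53) = 781 nm.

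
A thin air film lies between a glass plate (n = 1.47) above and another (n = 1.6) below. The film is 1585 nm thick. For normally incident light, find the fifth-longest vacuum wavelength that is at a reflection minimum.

634 nm

At the upper boundary (n = 1.47 to n = 1.0) the reflected ray undergoes no phase shift.
Ray reflecting at the bottom interface goes from n = 1.0 toward n = 1.6: a half-wave phase shift.
Exactly one π shift → a net half-wave offset.
For weak reflection here: 2 n t = m λ.
λ = 2 n t / m. The fifth-longest wavelength is m = 5: λ = 2 × 1.0 × 1585 / 5.00 = 634 nm.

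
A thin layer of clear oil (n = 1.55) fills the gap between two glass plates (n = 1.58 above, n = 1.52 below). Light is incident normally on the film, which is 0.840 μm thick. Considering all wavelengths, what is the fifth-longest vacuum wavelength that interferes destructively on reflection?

579 nm

Ray reflecting at the top interface goes from n = 1.58 toward n = 1.55: no phase shift.
Bottom surface (1.55 → 1.52): reflection off a lower-index medium gives no phase shift.
Zero or two π shifts → no net half-wave offset.
For dark reflection here: 2 n t = (m + ½) λ.
λ = 2 n t / (m + ½). The fifth-longest wavelength is m = 4: λ = 2 × 1.55 × 840 / 4.50 = 579 nm.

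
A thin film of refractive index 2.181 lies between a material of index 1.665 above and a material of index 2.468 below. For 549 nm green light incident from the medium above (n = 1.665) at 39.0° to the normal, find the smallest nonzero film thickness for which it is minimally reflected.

Top surface (1.665 → 2.181): reflection off a higher-index medium gives a half-wave phase shift.
At the lower boundary (n = 2.181 to n = 2.468) the reflected ray undergoes a half-wave phase shift.
Net: no relative phase inversion (both shifts match).
For dark reflection here: 2 n t cos θ_r = (m + ½) λ.
Snell's law: 1.665 sin 39.0° = 2.181 sin θ_r → sin θ_r = 0.480, cos θ_r = 0.877.
Minimum at m = 0: t = λ / (4 n cos θ_r) = 549 / (4 × 2.181 × 0.877) = 71.8 nm.

71.8 nm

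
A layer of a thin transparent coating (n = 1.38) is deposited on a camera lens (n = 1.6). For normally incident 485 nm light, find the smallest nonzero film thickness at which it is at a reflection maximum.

At the upper boundary (n = 1.0 to n = 1.38) the reflected ray undergoes a half-wave phase shift.
At the lower boundary (n = 1.38 to n = 1.6) the reflected ray undergoes a half-wave phase shift.
Net: no relative phase inversion (both shifts match).
For bright reflection here: 2 n t = m λ.
Minimum nonzero at m = 1: t = λ / (2 n) = 485 / (2 × 1.38) = 176 nm.

176 nm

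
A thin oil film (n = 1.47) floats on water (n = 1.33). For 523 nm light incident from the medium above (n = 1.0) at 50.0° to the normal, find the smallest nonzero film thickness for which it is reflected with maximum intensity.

Top surface (1.0 → 1.47): reflection off a higher-index medium gives a half-wave phase shift.
At the lower boundary (n = 1.47 to n = 1.33) the reflected ray undergoes no phase shift.
Exactly one π shift → a net half-wave offset.
With one net inversion, constructive interference in reflection requires 2 n t cos θ_r = (m + ½) λ.
Snell's law: 1.0 sin 50.0° = 1.47 sin θ_r → sin θ_r = 0.521, cos θ_r = 0.853.
Minimum at m = 0: t = λ / (4 n cos θ_r) = 523 / (4 × 1.47 × 0.853) = 104 nm.

104 nm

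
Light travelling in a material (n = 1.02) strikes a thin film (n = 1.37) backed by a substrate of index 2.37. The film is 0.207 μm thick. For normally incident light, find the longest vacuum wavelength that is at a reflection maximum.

567 nm

At the upper boundary (n = 1.02 to n = 1.37) the reflected ray undergoes a half-wave phase shift.
Bottom surface (1.37 → 2.37): reflection off a higher-index medium gives a half-wave phase shift.
Net: no relative phase inversion (both shifts match).
With no net inversion, constructive interference in reflection requires 2 n t = m λ.
λ = 2 n t / m. The longest wavelength is m = 1: λ = 2 × 1.37 × 207 / 1.00 = 567 nm.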